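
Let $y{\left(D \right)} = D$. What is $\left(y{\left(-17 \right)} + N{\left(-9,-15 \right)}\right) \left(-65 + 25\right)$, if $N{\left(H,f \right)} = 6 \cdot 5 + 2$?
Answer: $-600$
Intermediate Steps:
$N{\left(H,f \right)} = 32$ ($N{\left(H,f \right)} = 30 + 2 = 32$)
$\left(y{\left(-17 \right)} + N{\left(-9,-15 \right)}\right) \left(-65 + 25\right) = \left(-17 + 32\right) \left(-65 + 25\right) = 15 \left(-40\right) = -600$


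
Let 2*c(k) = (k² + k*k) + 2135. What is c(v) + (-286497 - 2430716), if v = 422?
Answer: -5076123/2 ≈ -2.5381e+6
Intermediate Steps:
c(k) = 2135/2 + k² (c(k) = ((k² + k*k) + 2135)/2 = ((k² + k²) + 2135)/2 = (2*k² + 2135)/2 = (2135 + 2*k²)/2 = 2135/2 + k²)
c(v) + (-286497 - 2430716) = (2135/2 + 422²) + (-286497 - 2430716) = (2135/2 + 178084) - 2717213 = 358303/2 - 2717213 = -5076123/2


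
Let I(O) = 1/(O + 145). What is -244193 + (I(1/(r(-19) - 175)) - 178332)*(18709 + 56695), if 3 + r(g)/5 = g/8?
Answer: -3148888094120147/234167 ≈ -1.3447e+10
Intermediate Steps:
r(g) = -15 + 5*g/8 (r(g) = -15 + 5*(g/8) = -15 + 5*g/8)
I(O) = 1/(145 + O)
-244193 + (I(1/(r(-19) - 175)) - 178332)*(18709 + 56695) = -244193 + (1/(145 + 1/((-15 + (5/8)*(-19)) - 175)) - 178332)*(18709 + 56695) = -244193 + (1/(145 + 1/((-15 - 95/8) - 175)) - 178332)*75404 = -244193 + (1/(145 + 1/(-215/8 - 175)) - 178332)*75404 = -244193 + (1/(145 + 1/(-1615/8)) - 178332)*75404 = -244193 + (1/(145 - 8/1615) - 178332)*75404 = -244193 + (1/(234167/1615) - 178332)*75404 = -244193 + (1615/234167 - 178332)*75404 = -244193 - 41759467829/234167*75404 = -244193 - 3148830912177916/234167 = -3148888094120147/234167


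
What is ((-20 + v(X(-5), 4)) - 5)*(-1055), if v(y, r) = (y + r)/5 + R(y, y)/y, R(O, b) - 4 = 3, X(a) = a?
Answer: 28063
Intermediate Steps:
R(O, b) = 7 (R(O, b) = 4 + 3 = 7)
v(y, r) = 7/y + r/5 + y/5 (v(y, r) = (y + r)/5 + 7/y = (r + y)*(⅕) + 7/y = (r/5 + y/5) + 7/y = 7/y + r/5 + y/5)
((-20 + v(X(-5), 4)) - 5)*(-1055) = ((-20 + (⅕)*(35 - 5*(4 - 5))/(-5)) - 5)*(-1055) = ((-20 + (⅕)*(-⅕)*(35 - 5*(-1))) - 5)*(-1055) = ((-20 + (⅕)*(-⅕)*(35 + 5)) - 5)*(-1055) = ((-20 + (⅕)*(-⅕)*40) - 5)*(-1055) = ((-20 - 8/5) - 5)*(-1055) = (-108/5 - 5)*(-1055) = -133/5*(-1055) = 28063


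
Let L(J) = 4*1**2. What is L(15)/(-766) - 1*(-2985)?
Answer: 1143253/383 ≈ 2985.0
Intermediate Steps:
L(J) = 4 (L(J) = 4*1 = 4)
L(15)/(-766) - 1*(-2985) = 4/(-766) - 1*(-2985) = 4*(-1/766) + 2985 = -2/383 + 2985 = 1143253/383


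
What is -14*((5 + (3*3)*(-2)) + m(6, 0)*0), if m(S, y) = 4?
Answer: 182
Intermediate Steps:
-14*((5 + (3*3)*(-2)) + m(6, 0)*0) = -14*((5 + (3*3)*(-2)) + 4*0) = -14*((5 + 9*(-2)) + 0) = -14*((5 - 18) + 0) = -14*(-13 + 0) = -14*(-13) = 182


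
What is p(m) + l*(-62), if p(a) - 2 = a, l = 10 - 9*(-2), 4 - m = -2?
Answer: -1728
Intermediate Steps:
m = 6 (m = 4 - 1*(-2) = 4 + 2 = 6)
l = 28 (l = 10 + 18 = 28)
p(a) = 2 + a
p(m) + l*(-62) = (2 + 6) + 28*(-62) = 8 - 1736 = -1728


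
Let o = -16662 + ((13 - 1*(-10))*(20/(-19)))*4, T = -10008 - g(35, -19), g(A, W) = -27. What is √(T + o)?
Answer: I*√9653083/19 ≈ 163.52*I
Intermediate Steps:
T = -9981 (T = -10008 - 1*(-27) = -10008 + 27 = -9981)
o = -318418/19 (o = -16662 + ((13 + 10)*(20*(-1/19)))*4 = -16662 + (23*(-20/19))*4 = -16662 - 460/19*4 = -16662 - 1840/19 = -318418/19 ≈ -16759.)
√(T + o) = √(-9981 - 318418/19) = √(-508057/19) = I*√9653083/19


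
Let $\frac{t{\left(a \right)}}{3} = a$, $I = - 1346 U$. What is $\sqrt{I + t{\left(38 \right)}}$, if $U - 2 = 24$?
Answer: $i \sqrt{34882} \approx 186.77 i$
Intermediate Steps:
$U = 26$ ($U = 2 + 24 = 26$)
$I = -34996$ ($I = \left(-1346\right) 26 = -34996$)
$t{\left(a \right)} = 3 a$
$\sqrt{I + t{\left(38 \right)}} = \sqrt{-34996 + 3 \cdot 38} = \sqrt{-34996 + 114} = \sqrt{-34882} = i \sqrt{34882}$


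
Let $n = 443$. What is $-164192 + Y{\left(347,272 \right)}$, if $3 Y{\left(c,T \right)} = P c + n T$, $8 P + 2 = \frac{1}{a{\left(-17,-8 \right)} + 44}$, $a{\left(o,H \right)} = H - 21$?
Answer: $- \frac{44659663}{360} \approx -1.2405 \cdot 10^{5}$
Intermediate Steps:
$a{\left(o,H \right)} = -21 + H$
$P = - \frac{29}{120}$ ($P = - \frac{1}{4} + \frac{1}{8 \left(\left(-21 - 8\right) + 44\right)} = - \frac{1}{4} + \frac{1}{8 \left(-29 + 44\right)} = - \frac{1}{4} + \frac{1}{8 \cdot 15} = - \frac{1}{4} + \frac{1}{8} \cdot \frac{1}{15} = - \frac{1}{4} + \frac{1}{120} = - \frac{29}{120} \approx -0.24167$)
$Y{\left(c,T \right)} = - \frac{29 c}{360} + \frac{443 T}{3}$ ($Y{\left(c,T \right)} = \frac{- \frac{29 c}{120} + 443 T}{3} = \frac{443 T - \frac{29 c}{120}}{3} = - \frac{29 c}{360} + \frac{443 T}{3}$)
$-164192 + Y{\left(347,272 \right)} = -164192 + \left(\left(- \frac{29}{360}\right) 347 + \frac{443}{3} \cdot 272\right) = -164192 + \left(- \frac{10063}{360} + \frac{120496}{3}\right) = -164192 + \frac{14449457}{360} = - \frac{44659663}{360}$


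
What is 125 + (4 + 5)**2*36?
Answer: 3041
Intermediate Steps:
125 + (4 + 5)**2*36 = 125 + 9**2*36 = 125 + 81*36 = 125 + 2916 = 3041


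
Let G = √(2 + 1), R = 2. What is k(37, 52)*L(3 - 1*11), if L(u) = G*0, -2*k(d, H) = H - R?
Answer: 0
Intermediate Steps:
G = √3 ≈ 1.7320
k(d, H) = 1 - H/2 (k(d, H) = -(H - 1*2)/2 = -(H - 2)/2 = -(-2 + H)/2 = 1 - H/2)
L(u) = 0 (L(u) = √3*0 = 0)
k(37, 52)*L(3 - 1*11) = (1 - ½*52)*0 = (1 - 26)*0 = -25*0 = 0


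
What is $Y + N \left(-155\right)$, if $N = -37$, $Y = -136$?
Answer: $5599$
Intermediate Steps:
$Y + N \left(-155\right) = -136 - -5735 = -136 + 5735 = 5599$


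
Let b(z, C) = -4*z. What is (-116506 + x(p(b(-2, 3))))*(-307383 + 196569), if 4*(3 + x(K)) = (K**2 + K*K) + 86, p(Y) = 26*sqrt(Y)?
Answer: 12608804769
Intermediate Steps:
x(K) = 37/2 + K**2/2 (x(K) = -3 + ((K**2 + K*K) + 86)/4 = -3 + ((K**2 + K**2) + 86)/4 = -3 + (2*K**2 + 86)/4 = -3 + (86 + 2*K**2)/4 = -3 + (43/2 + K**2/2) = 37/2 + K**2/2)
(-116506 + x(p(b(-2, 3))))*(-307383 + 196569) = (-116506 + (37/2 + (26*sqrt(-4*(-2)))**2/2))*(-307383 + 196569) = (-116506 + (37/2 + (26*sqrt(8))**2/2))*(-110814) = (-116506 + (37/2 + (26*(2*sqrt(2)))**2/2))*(-110814) = (-116506 + (37/2 + (52*sqrt(2))**2/2))*(-110814) = (-116506 + (37/2 + (1/2)*5408))*(-110814) = (-116506 + (37/2 + 2704))*(-110814) = (-116506 + 5445/2)*(-110814) = -227567/2*(-110814) = 12608804769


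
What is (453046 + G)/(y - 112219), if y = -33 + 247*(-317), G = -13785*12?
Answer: -287626/190551 ≈ -1.5094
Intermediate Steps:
G = -165420
y = -78332 (y = -33 - 78299 = -78332)
(453046 + G)/(y - 112219) = (453046 - 165420)/(-78332 - 112219) = 287626/(-190551) = 287626*(-1/190551) = -287626/190551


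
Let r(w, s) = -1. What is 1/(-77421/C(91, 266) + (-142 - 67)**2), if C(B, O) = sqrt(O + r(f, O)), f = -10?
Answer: 11575465/499633875424 + 77421*sqrt(265)/499633875424 ≈ 2.5690e-5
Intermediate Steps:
C(B, O) = sqrt(-1 + O) (C(B, O) = sqrt(O - 1) = sqrt(-1 + O))
1/(-77421/C(91, 266) + (-142 - 67)**2) = 1/(-77421/sqrt(-1 + 266) + (-142 - 67)**2) = 1/(-77421*sqrt(265)/265 + (-209)**2) = 1/(-77421*sqrt(265)/265 + 43681) = 1/(43681 - 77421*sqrt(265)/265)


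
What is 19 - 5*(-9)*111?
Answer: 5014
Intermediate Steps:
19 - 5*(-9)*111 = 19 + 45*111 = 19 + 4995 = 5014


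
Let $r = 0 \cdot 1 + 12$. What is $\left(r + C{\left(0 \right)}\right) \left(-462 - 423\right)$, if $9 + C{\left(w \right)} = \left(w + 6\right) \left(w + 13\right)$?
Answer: $-71685$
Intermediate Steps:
$r = 12$ ($r = 0 + 12 = 12$)
$C{\left(w \right)} = -9 + \left(6 + w\right) \left(13 + w\right)$ ($C{\left(w \right)} = -9 + \left(w + 6\right) \left(w + 13\right) = -9 + \left(6 + w\right) \left(13 + w\right)$)
$\left(r + C{\left(0 \right)}\right) \left(-462 - 423\right) = \left(12 + \left(69 + 0^{2} + 19 \cdot 0\right)\right) \left(-462 - 423\right) = \left(12 + \left(69 + 0 + 0\right)\right) \left(-885\right) = \left(12 + 69\right) \left(-885\right) = 81 \left(-885\right) = -71685$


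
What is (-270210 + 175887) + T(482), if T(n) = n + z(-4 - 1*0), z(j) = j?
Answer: -93845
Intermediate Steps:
T(n) = -4 + n (T(n) = n + (-4 - 1*0) = n + (-4 + 0) = n - 4 = -4 + n)
(-270210 + 175887) + T(482) = (-270210 + 175887) + (-4 + 482) = -94323 + 478 = -93845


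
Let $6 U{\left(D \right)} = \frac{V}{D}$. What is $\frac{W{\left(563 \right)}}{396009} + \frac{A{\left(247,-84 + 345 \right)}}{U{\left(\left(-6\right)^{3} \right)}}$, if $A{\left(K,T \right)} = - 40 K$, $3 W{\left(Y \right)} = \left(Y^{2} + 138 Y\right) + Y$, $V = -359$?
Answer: $- \frac{563404669438}{15796359} \approx -35667.0$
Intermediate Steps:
$W{\left(Y \right)} = \frac{Y^{2}}{3} + \frac{139 Y}{3}$ ($W{\left(Y \right)} = \frac{\left(Y^{2} + 138 Y\right) + Y}{3} = \frac{Y^{2} + 139 Y}{3} = \frac{Y^{2}}{3} + \frac{139 Y}{3}$)
$U{\left(D \right)} = - \frac{359}{6 D}$ ($U{\left(D \right)} = \frac{\left(-359\right) \frac{1}{D}}{6} = - \frac{359}{6 D}$)
$\frac{W{\left(563 \right)}}{396009} + \frac{A{\left(247,-84 + 345 \right)}}{U{\left(\left(-6\right)^{3} \right)}} = \frac{\frac{1}{3} \cdot 563 \left(139 + 563\right)}{396009} + \frac{\left(-40\right) 247}{\left(- \frac{359}{6}\right) \frac{1}{\left(-6\right)^{3}}} = \frac{1}{3} \cdot 563 \cdot 702 \cdot \frac{1}{396009} - \frac{9880}{\left(- \frac{359}{6}\right) \frac{1}{-216}} = 131742 \cdot \frac{1}{396009} - \frac{9880}{\left(- \frac{359}{6}\right) \left(- \frac{1}{216}\right)} = \frac{14638}{44001} - \frac{9880}{\frac{359}{1296}} = \frac{14638}{44001} - \frac{12804480}{359} = - \frac{563404669438}{15796359}$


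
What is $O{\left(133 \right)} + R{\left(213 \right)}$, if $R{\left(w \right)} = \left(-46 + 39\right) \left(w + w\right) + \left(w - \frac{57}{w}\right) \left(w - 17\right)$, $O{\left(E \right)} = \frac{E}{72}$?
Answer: $\frac{197913107}{5112} \approx 38715.0$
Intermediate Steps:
$O{\left(E \right)} = \frac{E}{72}$ ($O{\left(E \right)} = E \frac{1}{72} = \frac{E}{72}$)
$R{\left(w \right)} = - 14 w + \left(-17 + w\right) \left(w - \frac{57}{w}\right)$ ($R{\left(w \right)} = - 7 \cdot 2 w + \left(w - \frac{57}{w}\right) \left(-17 + w\right) = - 14 w + \left(-17 + w\right) \left(w - \frac{57}{w}\right)$)
$O{\left(133 \right)} + R{\left(213 \right)} = \frac{1}{72} \cdot 133 + \left(-57 + 213^{2} - 6603 + \frac{969}{213}\right) = \frac{133}{72} + \left(-57 + 45369 - 6603 + 969 \cdot \frac{1}{213}\right) = \frac{133}{72} + \left(-57 + 45369 - 6603 + \frac{323}{71}\right) = \frac{133}{72} + \frac{2748662}{71} = \frac{197913107}{5112}$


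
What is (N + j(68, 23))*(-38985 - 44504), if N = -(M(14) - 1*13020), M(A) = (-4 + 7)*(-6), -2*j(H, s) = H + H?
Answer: -1082852330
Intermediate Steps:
j(H, s) = -H (j(H, s) = -(H + H)/2 = -H)
M(A) = -18 (M(A) = 3*(-6) = -18)
N = 13038 (N = -(-18 - 1*13020) = -(-18 - 13020) = -1*(-13038) = 13038)
(N + j(68, 23))*(-38985 - 44504) = (13038 - 1*68)*(-38985 - 44504) = (13038 - 68)*(-83489) = 12970*(-83489) = -1082852330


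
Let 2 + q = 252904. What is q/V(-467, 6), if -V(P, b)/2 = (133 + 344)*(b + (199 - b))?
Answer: -126451/94923 ≈ -1.3321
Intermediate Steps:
q = 252902 (q = -2 + 252904 = 252902)
V(P, b) = -189846 (V(P, b) = -2*(133 + 344)*(b + (199 - b)) = -954*199 = -2*94923 = -189846)
q/V(-467, 6) = 252902/(-189846) = 252902*(-1/189846) = -126451/94923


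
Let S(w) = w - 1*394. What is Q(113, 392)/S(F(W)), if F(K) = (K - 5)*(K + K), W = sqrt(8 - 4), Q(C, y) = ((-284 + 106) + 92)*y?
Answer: 2408/29 ≈ 83.034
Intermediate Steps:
Q(C, y) = -86*y (Q(C, y) = (-178 + 92)*y = -86*y)
W = 2 (W = sqrt(4) = 2)
F(K) = 2*K*(-5 + K) (F(K) = (-5 + K)*(2*K) = 2*K*(-5 + K))
S(w) = -394 + w (S(w) = w - 394 = -394 + w)
Q(113, 392)/S(F(W)) = (-86*392)/(-394 + 2*2*(-5 + 2)) = -33712/(-394 + 2*2*(-3)) = -33712/(-394 - 12) = -33712/(-406) = -33712*(-1/406) = 2408/29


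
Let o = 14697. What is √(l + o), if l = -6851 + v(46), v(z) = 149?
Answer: √7995 ≈ 89.415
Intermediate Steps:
l = -6702 (l = -6851 + 149 = -6702)
√(l + o) = √(-6702 + 14697) = √7995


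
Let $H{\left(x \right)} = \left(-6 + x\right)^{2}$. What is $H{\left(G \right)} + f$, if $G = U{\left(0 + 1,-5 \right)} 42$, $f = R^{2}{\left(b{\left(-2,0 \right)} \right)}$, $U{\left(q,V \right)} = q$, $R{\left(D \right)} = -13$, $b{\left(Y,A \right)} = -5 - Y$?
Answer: $1465$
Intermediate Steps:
$f = 169$ ($f = \left(-13\right)^{2} = 169$)
$G = 42$ ($G = \left(0 + 1\right) 42 = 1 \cdot 42 = 42$)
$H{\left(G \right)} + f = \left(-6 + 42\right)^{2} + 169 = 36^{2} + 169 = 1296 + 169 = 1465$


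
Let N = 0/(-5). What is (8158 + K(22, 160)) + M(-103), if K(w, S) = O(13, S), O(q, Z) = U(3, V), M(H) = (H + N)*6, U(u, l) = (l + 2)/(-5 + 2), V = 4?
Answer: 7538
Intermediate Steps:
N = 0 (N = 0*(-⅕) = 0)
U(u, l) = -⅔ - l/3 (U(u, l) = (2 + l)/(-3) = (2 + l)*(-⅓) = -⅔ - l/3)
M(H) = 6*H (M(H) = (H + 0)*6 = H*6 = 6*H)
O(q, Z) = -2 (O(q, Z) = -⅔ - ⅓*4 = -⅔ - 4/3 = -2)
K(w, S) = -2
(8158 + K(22, 160)) + M(-103) = (8158 - 2) + 6*(-103) = 8156 - 618 = 7538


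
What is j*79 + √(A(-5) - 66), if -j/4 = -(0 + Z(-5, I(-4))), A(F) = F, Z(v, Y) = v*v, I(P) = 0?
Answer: 7900 + I*√71 ≈ 7900.0 + 8.4261*I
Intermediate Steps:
Z(v, Y) = v²
j = 100 (j = -(-4)*(0 + (-5)²) = -(-4)*(0 + 25) = -(-4)*25 = -4*(-25) = 100)
j*79 + √(A(-5) - 66) = 100*79 + √(-5 - 66) = 7900 + √(-71) = 7900 + I*√71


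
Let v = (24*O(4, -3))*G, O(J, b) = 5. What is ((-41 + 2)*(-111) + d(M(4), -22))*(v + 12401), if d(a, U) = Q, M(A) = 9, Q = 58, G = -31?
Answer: 38083547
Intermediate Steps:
d(a, U) = 58
v = -3720 (v = (24*5)*(-31) = 120*(-31) = -3720)
((-41 + 2)*(-111) + d(M(4), -22))*(v + 12401) = ((-41 + 2)*(-111) + 58)*(-3720 + 12401) = (-39*(-111) + 58)*8681 = (4329 + 58)*8681 = 4387*8681 = 38083547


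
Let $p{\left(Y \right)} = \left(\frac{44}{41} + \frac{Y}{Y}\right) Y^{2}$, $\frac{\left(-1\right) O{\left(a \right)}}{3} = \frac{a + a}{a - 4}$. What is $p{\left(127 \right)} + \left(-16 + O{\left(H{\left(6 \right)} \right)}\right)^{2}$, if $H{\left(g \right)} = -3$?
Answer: $\frac{67870185}{2009} \approx 33783.0$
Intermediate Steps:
$O{\left(a \right)} = - \frac{6 a}{-4 + a}$ ($O{\left(a \right)} = - 3 \frac{a + a}{a - 4} = - 3 \frac{2 a}{-4 + a} = - \frac{6 a}{-4 + a}$)
$p{\left(Y \right)} = \frac{85 Y^{2}}{41}$ ($p{\left(Y \right)} = \left(44 \cdot \frac{1}{41} + 1\right) Y^{2} = \left(\frac{44}{41} + 1\right) Y^{2} = \frac{85 Y^{2}}{41}$)
$p{\left(127 \right)} + \left(-16 + O{\left(H{\left(6 \right)} \right)}\right)^{2} = \frac{85 \cdot 127^{2}}{41} + \left(-16 - - \frac{18}{-4 - 3}\right)^{2} = \frac{85}{41} \cdot 16129 + \left(-16 - - \frac{18}{-7}\right)^{2} = \frac{1370965}{41} + \left(-16 - \left(-18\right) \left(- \frac{1}{7}\right)\right)^{2} = \frac{1370965}{41} + \left(-16 - \frac{18}{7}\right)^{2} = \frac{1370965}{41} + \left(- \frac{130}{7}\right)^{2} = \frac{1370965}{41} + \frac{16900}{49} = \frac{67870185}{2009}$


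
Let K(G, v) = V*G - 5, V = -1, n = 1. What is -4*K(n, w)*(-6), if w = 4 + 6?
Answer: -144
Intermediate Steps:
w = 10
K(G, v) = -5 - G (K(G, v) = -G - 5 = -5 - G)
-4*K(n, w)*(-6) = -4*(-5 - 1*1)*(-6) = -4*(-5 - 1)*(-6) = -4*(-6)*(-6) = 24*(-6) = -144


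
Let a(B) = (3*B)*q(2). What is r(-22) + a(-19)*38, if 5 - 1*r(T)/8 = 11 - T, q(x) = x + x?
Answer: -8888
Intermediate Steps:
q(x) = 2*x
r(T) = -48 + 8*T (r(T) = 40 - 8*(11 - T) = 40 + (-88 + 8*T) = -48 + 8*T)
a(B) = 12*B (a(B) = (3*B)*(2*2) = (3*B)*4 = 12*B)
r(-22) + a(-19)*38 = (-48 + 8*(-22)) + (12*(-19))*38 = (-48 - 176) - 228*38 = -224 - 8664 = -8888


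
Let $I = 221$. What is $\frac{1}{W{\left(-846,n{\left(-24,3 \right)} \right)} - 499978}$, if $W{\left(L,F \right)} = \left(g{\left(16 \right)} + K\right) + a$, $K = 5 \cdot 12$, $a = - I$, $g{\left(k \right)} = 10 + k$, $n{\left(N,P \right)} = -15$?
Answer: $- \frac{1}{500113} \approx -1.9995 \cdot 10^{-6}$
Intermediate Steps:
$a = -221$ ($a = \left(-1\right) 221 = -221$)
$K = 60$
$W{\left(L,F \right)} = -135$ ($W{\left(L,F \right)} = \left(\left(10 + 16\right) + 60\right) - 221 = \left(26 + 60\right) - 221 = 86 - 221 = -135$)
$\frac{1}{W{\left(-846,n{\left(-24,3 \right)} \right)} - 499978} = \frac{1}{-135 - 499978} = \frac{1}{-500113} = - \frac{1}{500113}$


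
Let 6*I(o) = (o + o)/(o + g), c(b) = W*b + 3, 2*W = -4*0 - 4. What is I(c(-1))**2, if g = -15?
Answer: 1/36 ≈ 0.027778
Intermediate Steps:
W = -2 (W = (-4*0 - 4)/2 = (0 - 4)/2 = (1/2)*(-4) = -2)
c(b) = 3 - 2*b (c(b) = -2*b + 3 = 3 - 2*b)
I(o) = o/(3*(-15 + o)) (I(o) = ((o + o)/(o - 15))/6 = ((2*o)/(-15 + o))/6 = (2*o/(-15 + o))/6 = o/(3*(-15 + o)))
I(c(-1))**2 = ((3 - 2*(-1))/(3*(-15 + (3 - 2*(-1)))))**2 = ((3 + 2)/(3*(-15 + (3 + 2))))**2 = ((1/3)*5/(-15 + 5))**2 = ((1/3)*5/(-10))**2 = ((1/3)*5*(-1/10))**2 = (-1/6)**2 = 1/36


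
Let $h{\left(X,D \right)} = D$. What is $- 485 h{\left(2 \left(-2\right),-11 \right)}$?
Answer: $5335$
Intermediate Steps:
$- 485 h{\left(2 \left(-2\right),-11 \right)} = \left(-485\right) \left(-11\right) = 5335$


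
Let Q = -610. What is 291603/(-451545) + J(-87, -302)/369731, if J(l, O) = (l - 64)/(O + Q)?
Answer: -32775636585307/50752856056080 ≈ -0.64579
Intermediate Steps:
J(l, O) = (-64 + l)/(-610 + O) (J(l, O) = (l - 64)/(O - 610) = (-64 + l)/(-610 + O))
291603/(-451545) + J(-87, -302)/369731 = 291603/(-451545) + ((-64 - 87)/(-610 - 302))/369731 = 291603*(-1/451545) + (-151/(-912))*(1/369731) = -97201/150515 - 1/912*(-151)*(1/369731) = -97201/150515 + (151/912)*(1/369731) = -97201/150515 + 151/337194672 = -32775636585307/50752856056080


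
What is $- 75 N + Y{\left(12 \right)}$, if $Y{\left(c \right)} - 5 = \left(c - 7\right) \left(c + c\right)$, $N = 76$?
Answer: $-5575$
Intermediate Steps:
$Y{\left(c \right)} = 5 + 2 c \left(-7 + c\right)$ ($Y{\left(c \right)} = 5 + \left(c - 7\right) \left(c + c\right) = 5 + \left(-7 + c\right) 2 c = 5 + 2 c \left(-7 + c\right)$)
$- 75 N + Y{\left(12 \right)} = \left(-75\right) 76 + \left(5 - 168 + 2 \cdot 12^{2}\right) = -5700 + \left(5 - 168 + 2 \cdot 144\right) = -5700 + \left(5 - 168 + 288\right) = -5700 + 125 = -5575$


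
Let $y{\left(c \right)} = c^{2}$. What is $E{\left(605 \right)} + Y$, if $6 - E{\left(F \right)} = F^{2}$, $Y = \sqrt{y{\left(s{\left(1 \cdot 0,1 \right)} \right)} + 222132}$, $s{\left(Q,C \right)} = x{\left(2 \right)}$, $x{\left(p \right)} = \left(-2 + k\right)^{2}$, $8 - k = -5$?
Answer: $-366019 + \sqrt{236773} \approx -3.6553 \cdot 10^{5}$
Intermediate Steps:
$k = 13$ ($k = 8 - -5 = 8 + 5 = 13$)
$x{\left(p \right)} = 121$ ($x{\left(p \right)} = \left(-2 + 13\right)^{2} = 11^{2} = 121$)
$s{\left(Q,C \right)} = 121$
$Y = \sqrt{236773}$ ($Y = \sqrt{121^{2} + 222132} = \sqrt{14641 + 222132} = \sqrt{236773} \approx 486.59$)
$E{\left(F \right)} = 6 - F^{2}$
$E{\left(605 \right)} + Y = \left(6 - 605^{2}\right) + \sqrt{236773} = \left(6 - 366025\right) + \sqrt{236773} = -366019 + \sqrt{236773}$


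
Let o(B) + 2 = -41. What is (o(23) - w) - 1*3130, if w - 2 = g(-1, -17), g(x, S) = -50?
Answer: -3125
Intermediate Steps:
o(B) = -43 (o(B) = -2 - 41 = -43)
w = -48 (w = 2 - 50 = -48)
(o(23) - w) - 1*3130 = (-43 - 1*(-48)) - 1*3130 = (-43 + 48) - 3130 = 5 - 3130 = -3125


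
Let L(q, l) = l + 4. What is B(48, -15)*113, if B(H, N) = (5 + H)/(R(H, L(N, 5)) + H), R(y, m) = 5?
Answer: 113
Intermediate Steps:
L(q, l) = 4 + l
B(H, N) = 1 (B(H, N) = (5 + H)/(5 + H) = 1)
B(48, -15)*113 = 1*113 = 113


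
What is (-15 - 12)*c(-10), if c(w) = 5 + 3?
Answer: -216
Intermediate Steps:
c(w) = 8
(-15 - 12)*c(-10) = (-15 - 12)*8 = -27*8 = -216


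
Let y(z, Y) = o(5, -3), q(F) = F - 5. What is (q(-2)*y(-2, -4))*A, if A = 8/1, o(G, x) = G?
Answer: -280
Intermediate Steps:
q(F) = -5 + F
y(z, Y) = 5
A = 8 (A = 8*1 = 8)
(q(-2)*y(-2, -4))*A = ((-5 - 2)*5)*8 = -7*5*8 = -35*8 = -280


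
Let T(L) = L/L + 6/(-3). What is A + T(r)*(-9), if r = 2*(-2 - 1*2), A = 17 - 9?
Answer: 17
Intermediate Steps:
A = 8
r = -8 (r = 2*(-2 - 2) = 2*(-4) = -8)
T(L) = -1 (T(L) = 1 + 6*(-1/3) = 1 - 2 = -1)
A + T(r)*(-9) = 8 - 1*(-9) = 8 + 9 = 17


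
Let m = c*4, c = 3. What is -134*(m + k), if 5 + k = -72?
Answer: 8710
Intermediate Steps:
k = -77 (k = -5 - 72 = -77)
m = 12 (m = 3*4 = 12)
-134*(m + k) = -134*(12 - 77) = -134*(-65) = 8710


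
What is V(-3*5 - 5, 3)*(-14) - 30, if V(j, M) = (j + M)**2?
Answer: -4076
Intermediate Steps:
V(j, M) = (M + j)**2
V(-3*5 - 5, 3)*(-14) - 30 = (3 + (-3*5 - 5))**2*(-14) - 30 = (3 + (-15 - 5))**2*(-14) - 30 = (3 - 20)**2*(-14) - 30 = (-17)**2*(-14) - 30 = 289*(-14) - 30 = -4046 - 30 = -4076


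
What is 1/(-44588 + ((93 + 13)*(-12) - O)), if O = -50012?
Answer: 1/4152 ≈ 0.00024085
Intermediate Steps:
1/(-44588 + ((93 + 13)*(-12) - O)) = 1/(-44588 + ((93 + 13)*(-12) - 1*(-50012))) = 1/(-44588 + (106*(-12) + 50012)) = 1/(-44588 + (-1272 + 50012)) = 1/(-44588 + 48740) = 1/4152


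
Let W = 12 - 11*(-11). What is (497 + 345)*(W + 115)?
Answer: 208816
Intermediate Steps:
W = 133 (W = 12 + 121 = 133)
(497 + 345)*(W + 115) = (497 + 345)*(133 + 115) = 842*248 = 208816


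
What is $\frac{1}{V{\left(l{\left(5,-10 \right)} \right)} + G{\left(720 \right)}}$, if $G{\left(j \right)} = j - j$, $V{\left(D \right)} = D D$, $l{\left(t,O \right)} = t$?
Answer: $\frac{1}{25} \approx 0.04$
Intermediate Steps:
$V{\left(D \right)} = D^{2}$
$G{\left(j \right)} = 0$
$\frac{1}{V{\left(l{\left(5,-10 \right)} \right)} + G{\left(720 \right)}} = \frac{1}{5^{2} + 0} = \frac{1}{25 + 0} = \frac{1}{25}$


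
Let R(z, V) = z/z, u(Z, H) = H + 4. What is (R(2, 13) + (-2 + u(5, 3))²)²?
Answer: 676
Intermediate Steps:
u(Z, H) = 4 + H
R(z, V) = 1
(R(2, 13) + (-2 + u(5, 3))²)² = (1 + (-2 + (4 + 3))²)² = (1 + (-2 + 7)²)² = (1 + 5²)² = (1 + 25)² = 26² = 676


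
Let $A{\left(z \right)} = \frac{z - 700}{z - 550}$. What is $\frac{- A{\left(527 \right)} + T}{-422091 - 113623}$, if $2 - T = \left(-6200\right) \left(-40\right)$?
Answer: $\frac{5704127}{12321422} \approx 0.46294$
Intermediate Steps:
$T = -247998$ ($T = 2 - \left(-6200\right) \left(-40\right) = 2 - 248000 = -247998$)
$A{\left(z \right)} = \frac{-700 + z}{-550 + z}$
$\frac{- A{\left(527 \right)} + T}{-422091 - 113623} = \frac{- \frac{-700 + 527}{-550 + 527} - 247998}{-422091 - 113623} = \frac{- \frac{-173}{-23} - 247998}{-422091 - 113623} = \frac{- \frac{\left(-1\right) \left(-173\right)}{23} - 247998}{-535714} = \left(\left(-1\right) \frac{173}{23} - 247998\right) \left(- \frac{1}{535714}\right) = \left(- \frac{173}{23} - 247998\right) \left(- \frac{1}{535714}\right) = \left(- \frac{5704127}{23}\right) \left(- \frac{1}{535714}\right) = \frac{5704127}{12321422}$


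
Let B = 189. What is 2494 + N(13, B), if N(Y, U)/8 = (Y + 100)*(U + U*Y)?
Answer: 2394478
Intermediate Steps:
N(Y, U) = 8*(100 + Y)*(U + U*Y) (N(Y, U) = 8*((Y + 100)*(U + U*Y)) = 8*((100 + Y)*(U + U*Y)) = 8*(100 + Y)*(U + U*Y))
2494 + N(13, B) = 2494 + 8*189*(100 + 13**2 + 101*13) = 2494 + 8*189*(100 + 169 + 1313) = 2494 + 8*189*1582 = 2494 + 2391984 = 2394478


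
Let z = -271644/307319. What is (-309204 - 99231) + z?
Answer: -125520107409/307319 ≈ -4.0844e+5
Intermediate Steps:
z = -271644/307319 (z = -271644*1/307319 = -271644/307319 ≈ -0.88391)
(-309204 - 99231) + z = (-309204 - 99231) - 271644/307319 = -408435 - 271644/307319 = -125520107409/307319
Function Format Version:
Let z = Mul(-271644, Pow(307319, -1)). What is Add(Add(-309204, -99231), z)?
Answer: Rational(-125520107409, 307319) ≈ -4.0844e+5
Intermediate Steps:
z = Rational(-271644, 307319) (z = Mul(-271644, Rational(1, 307319)) = Rational(-271644, 307319) ≈ -0.88391)
Add(Add(-309204, -99231), z) = Add(Add(-309204, -99231), Rational(-271644, 307319)) = Add(-408435, Rational(-271644, 307319)) = Rational(-125520107409, 307319)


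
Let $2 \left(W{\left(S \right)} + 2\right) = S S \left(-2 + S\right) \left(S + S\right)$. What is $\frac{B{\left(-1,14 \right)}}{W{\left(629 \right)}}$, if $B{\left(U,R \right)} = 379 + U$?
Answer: $\frac{378}{156034084501} \approx 2.4225 \cdot 10^{-9}$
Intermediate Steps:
$W{\left(S \right)} = -2 + S^{3} \left(-2 + S\right)$ ($W{\left(S \right)} = -2 + \frac{S S \left(-2 + S\right) \left(S + S\right)}{2} = -2 + \frac{S^{2} \left(-2 + S\right) 2 S}{2} = -2 + \frac{S^{2} \cdot 2 S \left(-2 + S\right)}{2} = -2 + \frac{2 S^{3} \left(-2 + S\right)}{2} = -2 + S^{3} \left(-2 + S\right)$)
$\frac{B{\left(-1,14 \right)}}{W{\left(629 \right)}} = \frac{379 - 1}{-2 + 629^{4} - 2 \cdot 629^{3}} = \frac{378}{-2 + 156531800881 - 497716378} = \frac{378}{156034084501}$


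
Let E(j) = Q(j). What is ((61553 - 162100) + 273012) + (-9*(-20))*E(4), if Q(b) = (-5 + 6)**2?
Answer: 172645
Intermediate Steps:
Q(b) = 1 (Q(b) = 1**2 = 1)
E(j) = 1
((61553 - 162100) + 273012) + (-9*(-20))*E(4) = ((61553 - 162100) + 273012) - 9*(-20)*1 = (-100547 + 273012) + 180*1 = 172465 + 180 = 172645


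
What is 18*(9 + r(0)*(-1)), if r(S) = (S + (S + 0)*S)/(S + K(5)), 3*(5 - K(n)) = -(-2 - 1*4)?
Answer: 162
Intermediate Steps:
K(n) = 3 (K(n) = 5 - (-1)*(-2 - 1*4)/3 = 5 - (-1)*(-2 - 4)/3 = 5 - (-1)*(-6)/3 = 5 - ⅓*6 = 5 - 2 = 3)
r(S) = (S + S²)/(3 + S) (r(S) = (S + (S + 0)*S)/(S + 3) = (S + S*S)/(3 + S) = (S + S²)/(3 + S))
18*(9 + r(0)*(-1)) = 18*(9 + (0*(1 + 0)/(3 + 0))*(-1)) = 18*(9 + (0*1/3)*(-1)) = 18*(9 + (0*(⅓)*1)*(-1)) = 18*(9 + 0*(-1)) = 18*(9 + 0) = 18*9 = 162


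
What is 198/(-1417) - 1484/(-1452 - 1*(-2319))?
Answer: -2274494/1228539 ≈ -1.8514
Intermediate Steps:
198/(-1417) - 1484/(-1452 - 1*(-2319)) = 198*(-1/1417) - 1484/(-1452 + 2319) = -198/1417 - 1484/867 = -2274494/1228539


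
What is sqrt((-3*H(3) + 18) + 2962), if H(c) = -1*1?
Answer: sqrt(2983) ≈ 54.617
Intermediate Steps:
H(c) = -1
sqrt((-3*H(3) + 18) + 2962) = sqrt((-3*(-1) + 18) + 2962) = sqrt((3 + 18) + 2962) = sqrt(21 + 2962) = sqrt(2983)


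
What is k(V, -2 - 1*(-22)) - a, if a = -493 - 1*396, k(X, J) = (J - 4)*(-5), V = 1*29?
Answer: 809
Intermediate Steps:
V = 29
k(X, J) = 20 - 5*J (k(X, J) = (-4 + J)*(-5) = 20 - 5*J)
a = -889 (a = -493 - 396 = -889)
k(V, -2 - 1*(-22)) - a = (20 - 5*(-2 - 1*(-22))) - 1*(-889) = (20 - 5*(-2 + 22)) + 889 = (20 - 5*20) + 889 = (20 - 100) + 889 = -80 + 889 = 809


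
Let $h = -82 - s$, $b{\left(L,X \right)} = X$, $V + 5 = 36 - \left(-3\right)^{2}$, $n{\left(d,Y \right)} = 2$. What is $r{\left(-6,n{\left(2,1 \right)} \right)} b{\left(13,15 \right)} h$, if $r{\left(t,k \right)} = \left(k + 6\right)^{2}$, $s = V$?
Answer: $-99840$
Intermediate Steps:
$V = 22$ ($V = -5 + \left(36 - \left(-3\right)^{2}\right) = -5 + \left(36 - 9\right) = -5 + 27 = 22$)
$s = 22$
$r{\left(t,k \right)} = \left(6 + k\right)^{2}$
$h = -104$ ($h = -82 - 22 = -104$)
$r{\left(-6,n{\left(2,1 \right)} \right)} b{\left(13,15 \right)} h = \left(6 + 2\right)^{2} \cdot 15 \left(-104\right) = 8^{2} \cdot 15 \left(-104\right) = 64 \cdot 15 \left(-104\right) = 960 \left(-104\right) = -99840$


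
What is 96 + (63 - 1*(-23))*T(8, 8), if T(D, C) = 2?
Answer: 268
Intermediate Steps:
96 + (63 - 1*(-23))*T(8, 8) = 96 + (63 - 1*(-23))*2 = 96 + (63 + 23)*2 = 96 + 86*2 = 96 + 172 = 268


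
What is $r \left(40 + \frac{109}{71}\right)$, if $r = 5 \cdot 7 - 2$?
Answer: $\frac{97317}{71} \approx 1370.7$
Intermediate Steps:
$r = 33$ ($r = 35 - 2 = 33$)
$r \left(40 + \frac{109}{71}\right) = 33 \left(40 + \frac{109}{71}\right) = 33 \cdot \frac{2949}{71} = \frac{97317}{71}$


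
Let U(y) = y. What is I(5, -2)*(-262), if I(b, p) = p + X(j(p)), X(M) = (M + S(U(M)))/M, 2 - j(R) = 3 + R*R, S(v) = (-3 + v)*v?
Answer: 2358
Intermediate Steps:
S(v) = v*(-3 + v)
j(R) = -1 - R² (j(R) = 2 - (3 + R*R) = 2 - (3 + R²) = 2 + (-3 - R²) = -1 - R²)
X(M) = (M + M*(-3 + M))/M
I(b, p) = -3 + p - p² (I(b, p) = p + (-2 + (-1 - p²)) = p + (-3 - p²) = -3 + p - p²)
I(5, -2)*(-262) = (-3 - 2 - 1*(-2)²)*(-262) = (-3 - 2 - 1*4)*(-262) = (-3 - 2 - 4)*(-262) = -9*(-262) = 2358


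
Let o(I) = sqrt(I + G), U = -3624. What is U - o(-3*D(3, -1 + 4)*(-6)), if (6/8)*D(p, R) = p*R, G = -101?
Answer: -3624 - sqrt(115) ≈ -3634.7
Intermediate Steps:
D(p, R) = 4*R*p/3 (D(p, R) = 4*(p*R)/3 = 4*(R*p)/3 = 4*R*p/3)
o(I) = sqrt(-101 + I) (o(I) = sqrt(I - 101) = sqrt(-101 + I))
U - o(-3*D(3, -1 + 4)*(-6)) = -3624 - sqrt(-101 - 4*(-1 + 4)*3*(-6)) = -3624 - sqrt(-101 - 4*3*3*(-6)) = -3624 - sqrt(-101 - 3*12*(-6)) = -3624 - sqrt(-101 - 36*(-6)) = -3624 - sqrt(-101 + 216) = -3624 - sqrt(115)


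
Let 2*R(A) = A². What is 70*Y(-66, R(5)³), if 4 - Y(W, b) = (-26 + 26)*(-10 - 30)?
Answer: 280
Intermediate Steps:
R(A) = A²/2
Y(W, b) = 4 (Y(W, b) = 4 - (-26 + 26)*(-10 - 30) = 4 - 0*(-40) = 4 - 1*0 = 4 + 0 = 4)
70*Y(-66, R(5)³) = 70*4 = 280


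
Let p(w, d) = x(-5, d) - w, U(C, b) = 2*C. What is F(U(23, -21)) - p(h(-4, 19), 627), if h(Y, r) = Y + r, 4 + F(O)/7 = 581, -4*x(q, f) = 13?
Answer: 16229/4 ≈ 4057.3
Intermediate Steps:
x(q, f) = -13/4 (x(q, f) = -¼*13 = -13/4)
F(O) = 4039 (F(O) = -28 + 7*581 = -28 + 4067 = 4039)
p(w, d) = -13/4 - w
F(U(23, -21)) - p(h(-4, 19), 627) = 4039 - (-13/4 - (-4 + 19)) = 4039 - (-13/4 - 1*15) = 4039 - (-13/4 - 15) = 4039 - 1*(-73/4) = 4039 + 73/4 = 16229/4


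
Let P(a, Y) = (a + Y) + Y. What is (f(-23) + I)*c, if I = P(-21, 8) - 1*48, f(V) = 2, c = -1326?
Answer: 67626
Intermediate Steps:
P(a, Y) = a + 2*Y (P(a, Y) = (Y + a) + Y = a + 2*Y)
I = -53 (I = (-21 + 2*8) - 1*48 = (-21 + 16) - 48 = -5 - 48 = -53)
(f(-23) + I)*c = (2 - 53)*(-1326) = -51*(-1326) = 67626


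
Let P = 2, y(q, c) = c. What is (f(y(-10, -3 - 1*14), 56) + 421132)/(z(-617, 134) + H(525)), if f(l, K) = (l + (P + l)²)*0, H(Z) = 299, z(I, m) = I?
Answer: -210566/159 ≈ -1324.3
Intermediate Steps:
f(l, K) = 0 (f(l, K) = (l + (2 + l)²)*0 = 0)
(f(y(-10, -3 - 1*14), 56) + 421132)/(z(-617, 134) + H(525)) = (0 + 421132)/(-617 + 299) = 421132/(-318) = 421132*(-1/318) = -210566/159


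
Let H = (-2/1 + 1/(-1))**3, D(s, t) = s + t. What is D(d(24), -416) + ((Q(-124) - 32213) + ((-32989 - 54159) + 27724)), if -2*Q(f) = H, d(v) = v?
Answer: -184031/2 ≈ -92016.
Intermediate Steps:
H = -27 (H = (-2*1 + 1*(-1))**3 = (-2 - 1)**3 = (-3)**3 = -27)
Q(f) = 27/2 (Q(f) = -1/2*(-27) = 27/2)
D(d(24), -416) + ((Q(-124) - 32213) + ((-32989 - 54159) + 27724)) = (24 - 416) + ((27/2 - 32213) + ((-32989 - 54159) + 27724)) = -392 + (-64399/2 + (-87148 + 27724)) = -392 + (-64399/2 - 59424) = -392 - 183247/2 = -184031/2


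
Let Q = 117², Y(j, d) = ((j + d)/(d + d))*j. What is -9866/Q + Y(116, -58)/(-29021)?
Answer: -285527224/397268469 ≈ -0.71873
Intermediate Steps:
Y(j, d) = j*(d + j)/(2*d) (Y(j, d) = ((d + j)/((2*d)))*j = ((d + j)*(1/(2*d)))*j = ((d + j)/(2*d))*j = j*(d + j)/(2*d))
Q = 13689
-9866/Q + Y(116, -58)/(-29021) = -9866/13689 + ((½)*116*(-58 + 116)/(-58))/(-29021) = -9866*1/13689 + ((½)*116*(-1/58)*58)*(-1/29021) = -9866/13689 - 58*(-1/29021) = -9866/13689 + 58/29021 = -285527224/397268469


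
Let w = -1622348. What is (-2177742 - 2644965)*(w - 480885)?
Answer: 10143276511731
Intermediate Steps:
(-2177742 - 2644965)*(w - 480885) = (-2177742 - 2644965)*(-1622348 - 480885) = -4822707*(-2103233) = 10143276511731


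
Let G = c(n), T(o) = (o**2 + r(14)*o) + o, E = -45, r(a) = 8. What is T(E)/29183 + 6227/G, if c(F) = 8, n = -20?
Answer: 181735501/233464 ≈ 778.43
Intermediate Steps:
T(o) = o**2 + 9*o (T(o) = (o**2 + 8*o) + o = o**2 + 9*o)
G = 8
T(E)/29183 + 6227/G = -45*(9 - 45)/29183 + 6227/8 = -45*(-36)*(1/29183) + 6227*(1/8) = 1620*(1/29183) + 6227/8 = 1620/29183 + 6227/8 = 181735501/233464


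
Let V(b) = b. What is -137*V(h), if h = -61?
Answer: 8357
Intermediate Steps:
-137*V(h) = -137*(-61) = 8357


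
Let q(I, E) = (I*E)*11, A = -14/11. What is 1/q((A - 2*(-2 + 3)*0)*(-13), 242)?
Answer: 1/44044 ≈ 2.2705e-5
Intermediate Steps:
A = -14/11 (A = -14*1/11 = -14/11 ≈ -1.2727)
q(I, E) = 11*E*I (q(I, E) = (E*I)*11 = 11*E*I)
1/q((A - 2*(-2 + 3)*0)*(-13), 242) = 1/(11*242*((-14/11 - 2*(-2 + 3)*0)*(-13))) = 1/(11*242*((-14/11 - 2*1*0)*(-13))) = 1/(11*242*((-14/11 - 2*0)*(-13))) = 1/(11*242*((-14/11 + 0)*(-13))) = 1/(11*242*(-14/11*(-13))) = 1/(11*242*(182/11)) = 1/44044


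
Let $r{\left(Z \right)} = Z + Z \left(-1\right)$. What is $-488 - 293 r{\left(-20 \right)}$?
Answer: $-488$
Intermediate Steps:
$r{\left(Z \right)} = 0$ ($r{\left(Z \right)} = Z - Z = 0$)
$-488 - 293 r{\left(-20 \right)} = -488 - 0 = -488 + 0 = -488$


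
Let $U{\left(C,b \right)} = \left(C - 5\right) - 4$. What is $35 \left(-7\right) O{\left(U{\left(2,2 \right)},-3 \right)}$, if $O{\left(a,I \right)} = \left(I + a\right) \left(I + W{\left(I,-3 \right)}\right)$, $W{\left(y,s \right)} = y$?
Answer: $-14700$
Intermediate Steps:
$U{\left(C,b \right)} = -9 + C$ ($U{\left(C,b \right)} = \left(-5 + C\right) - 4 = -9 + C$)
$O{\left(a,I \right)} = 2 I \left(I + a\right)$ ($O{\left(a,I \right)} = \left(I + a\right) \left(I + I\right) = \left(I + a\right) 2 I = 2 I \left(I + a\right)$)
$35 \left(-7\right) O{\left(U{\left(2,2 \right)},-3 \right)} = 35 \left(-7\right) 2 \left(-3\right) \left(-3 + \left(-9 + 2\right)\right) = - 245 \cdot 2 \left(-3\right) \left(-3 - 7\right) = - 245 \cdot 2 \left(-3\right) \left(-10\right) = \left(-245\right) 60 = -14700$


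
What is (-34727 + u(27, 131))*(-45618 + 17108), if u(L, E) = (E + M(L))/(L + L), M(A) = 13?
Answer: 2969972230/3 ≈ 9.8999e+8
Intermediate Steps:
u(L, E) = (13 + E)/(2*L) (u(L, E) = (E + 13)/(L + L) = (13 + E)/((2*L)) = (13 + E)*(1/(2*L)) = (13 + E)/(2*L))
(-34727 + u(27, 131))*(-45618 + 17108) = (-34727 + (½)*(13 + 131)/27)*(-45618 + 17108) = (-34727 + (½)*(1/27)*144)*(-28510) = (-34727 + 8/3)*(-28510) = -104173/3*(-28510) = 2969972230/3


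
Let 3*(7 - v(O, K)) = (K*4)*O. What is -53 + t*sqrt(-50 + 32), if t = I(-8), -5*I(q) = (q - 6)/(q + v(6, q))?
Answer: -53 + 2*I*sqrt(2)/15 ≈ -53.0 + 0.18856*I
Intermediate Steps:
v(O, K) = 7 - 4*K*O/3 (v(O, K) = 7 - K*4*O/3 = 7 - 4*K*O/3)
I(q) = -(-6 + q)/(5*(7 - 7*q)) (I(q) = -(q - 6)/(5*(q + (7 - 4/3*q*6))) = -(-6 + q)/(5*(q + (7 - 8*q))) = -(-6 + q)/(5*(7 - 7*q)))
t = 2/45 (t = (6 - 1*(-8))/(35*(1 - 1*(-8))) = (6 + 8)/(35*(1 + 8)) = (1/35)*14/9 = (1/35)*(1/9)*14 = 2/45 ≈ 0.044444)
-53 + t*sqrt(-50 + 32) = -53 + 2*sqrt(-50 + 32)/45 = -53 + 2*sqrt(-18)/45 = -53 + 2*(3*I*sqrt(2))/45 = -53 + 2*I*sqrt(2)/15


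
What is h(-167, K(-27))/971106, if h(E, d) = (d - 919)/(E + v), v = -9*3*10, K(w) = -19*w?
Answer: 203/212186661 ≈ 9.5670e-7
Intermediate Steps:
v = -270 (v = -27*10 = -270)
h(E, d) = (-919 + d)/(-270 + E) (h(E, d) = (d - 919)/(E - 270) = (-919 + d)/(-270 + E))
h(-167, K(-27))/971106 = ((-919 - 19*(-27))/(-270 - 167))/971106 = ((-919 + 513)/(-437))*(1/971106) = -1/437*(-406)*(1/971106) = (406/437)*(1/971106) = 203/212186661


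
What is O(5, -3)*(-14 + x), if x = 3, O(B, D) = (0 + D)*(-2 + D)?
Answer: -165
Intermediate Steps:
O(B, D) = D*(-2 + D)
O(5, -3)*(-14 + x) = (-3*(-2 - 3))*(-14 + 3) = -3*(-5)*(-11) = 15*(-11) = -165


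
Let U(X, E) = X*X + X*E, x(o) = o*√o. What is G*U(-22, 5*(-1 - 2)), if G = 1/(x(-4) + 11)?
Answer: 242/5 + 176*I/5 ≈ 48.4 + 35.2*I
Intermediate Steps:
x(o) = o^(3/2)
U(X, E) = X² + E*X
G = (11 + 8*I)/185 (G = 1/((-4)^(3/2) + 11) = 1/(-8*I + 11) = 1/(11 - 8*I) = (11 + 8*I)/185 ≈ 0.059459 + 0.043243*I)
G*U(-22, 5*(-1 - 2)) = (11/185 + 8*I/185)*(-22*(5*(-1 - 2) - 22)) = (11/185 + 8*I/185)*(-22*(5*(-3) - 22)) = (11/185 + 8*I/185)*(-22*(-15 - 22)) = (11/185 + 8*I/185)*(-22*(-37)) = (11/185 + 8*I/185)*814 = 242/5 + 176*I/5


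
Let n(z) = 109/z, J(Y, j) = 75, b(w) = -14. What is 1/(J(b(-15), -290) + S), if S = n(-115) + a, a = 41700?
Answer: 115/4804016 ≈ 2.3938e-5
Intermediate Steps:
S = 4795391/115 (S = 109/(-115) + 41700 = 109*(-1/115) + 41700 = -109/115 + 41700 = 4795391/115 ≈ 41699.)
1/(J(b(-15), -290) + S) = 1/(75 + 4795391/115) = 1/(4804016/115) = 115/4804016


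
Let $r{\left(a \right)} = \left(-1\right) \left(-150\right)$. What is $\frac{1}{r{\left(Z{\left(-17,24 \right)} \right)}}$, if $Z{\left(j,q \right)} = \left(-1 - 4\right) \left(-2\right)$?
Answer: $\frac{1}{150} \approx 0.0066667$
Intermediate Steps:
$Z{\left(j,q \right)} = 10$ ($Z{\left(j,q \right)} = \left(-5\right) \left(-2\right) = 10$)
$r{\left(a \right)} = 150$
$\frac{1}{r{\left(Z{\left(-17,24 \right)} \right)}} = \frac{1}{150}$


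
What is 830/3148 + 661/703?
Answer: 1332159/1106522 ≈ 1.2039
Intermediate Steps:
830/3148 + 661/703 = 830*(1/3148) + 661*(1/703) = 415/1574 + 661/703 = 1332159/1106522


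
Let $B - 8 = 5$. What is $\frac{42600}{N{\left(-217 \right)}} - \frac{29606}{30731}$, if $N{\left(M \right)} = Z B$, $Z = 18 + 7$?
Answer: $\frac{51980746}{399503} \approx 130.11$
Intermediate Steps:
$B = 13$ ($B = 8 + 5 = 13$)
$Z = 25$
$N{\left(M \right)} = 325$ ($N{\left(M \right)} = 25 \cdot 13 = 325$)
$\frac{42600}{N{\left(-217 \right)}} - \frac{29606}{30731} = \frac{42600}{325} - \frac{29606}{30731} = 42600 \cdot \frac{1}{325} - \frac{29606}{30731} = \frac{1704}{13} - \frac{29606}{30731} = \frac{51980746}{399503}$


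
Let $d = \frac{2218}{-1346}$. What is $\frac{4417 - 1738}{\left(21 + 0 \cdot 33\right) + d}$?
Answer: $\frac{1802967}{13024} \approx 138.43$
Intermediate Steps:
$d = - \frac{1109}{673}$ ($d = 2218 \left(- \frac{1}{1346}\right) = - \frac{1109}{673} \approx -1.6478$)
$\frac{4417 - 1738}{\left(21 + 0 \cdot 33\right) + d} = \frac{4417 - 1738}{\left(21 + 0 \cdot 33\right) - \frac{1109}{673}} = \frac{2679}{\left(21 + 0\right) - \frac{1109}{673}} = \frac{2679}{21 - \frac{1109}{673}} = \frac{2679}{\frac{13024}{673}} = 2679 \cdot \frac{673}{13024} = \frac{1802967}{13024}$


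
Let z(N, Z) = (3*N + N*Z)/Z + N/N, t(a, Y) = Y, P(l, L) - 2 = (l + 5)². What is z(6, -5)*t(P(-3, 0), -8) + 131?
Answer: 519/5 ≈ 103.80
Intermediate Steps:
P(l, L) = 2 + (5 + l)² (P(l, L) = 2 + (l + 5)² = 2 + (5 + l)²)
z(N, Z) = 1 + (3*N + N*Z)/Z (z(N, Z) = (3*N + N*Z)/Z + 1 = 1 + (3*N + N*Z)/Z)
z(6, -5)*t(P(-3, 0), -8) + 131 = (1 + 6 + 3*6/(-5))*(-8) + 131 = (1 + 6 + 3*6*(-⅕))*(-8) + 131 = (1 + 6 - 18/5)*(-8) + 131 = (17/5)*(-8) + 131 = -136/5 + 131 = 519/5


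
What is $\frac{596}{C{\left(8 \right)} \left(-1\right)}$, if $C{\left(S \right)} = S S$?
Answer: $- \frac{149}{16} \approx -9.3125$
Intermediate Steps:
$C{\left(S \right)} = S^{2}$
$\frac{596}{C{\left(8 \right)} \left(-1\right)} = \frac{596}{8^{2} \left(-1\right)} = \frac{596}{64 \left(-1\right)} = \frac{596}{-64} = 596 \left(- \frac{1}{64}\right) = - \frac{149}{16}$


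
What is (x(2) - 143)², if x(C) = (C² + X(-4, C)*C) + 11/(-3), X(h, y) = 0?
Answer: 183184/9 ≈ 20354.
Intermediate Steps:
x(C) = -11/3 + C² (x(C) = (C² + 0*C) + 11/(-3) = (C² + 0) + 11*(-⅓) = C² - 11/3 = -11/3 + C²)
(x(2) - 143)² = ((-11/3 + 2²) - 143)² = ((-11/3 + 4) - 143)² = (⅓ - 143)² = (-428/3)² = 183184/9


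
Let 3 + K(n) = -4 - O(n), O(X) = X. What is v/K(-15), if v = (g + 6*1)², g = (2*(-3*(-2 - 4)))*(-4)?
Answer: 4761/2 ≈ 2380.5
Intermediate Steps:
g = -144 (g = (2*(-3*(-6)))*(-4) = (2*18)*(-4) = 36*(-4) = -144)
K(n) = -7 - n (K(n) = -3 + (-4 - n) = -7 - n)
v = 19044 (v = (-144 + 6*1)² = (-144 + 6)² = (-138)² = 19044)
v/K(-15) = 19044/(-7 - 1*(-15)) = 19044/(-7 + 15) = 19044/8 = 19044*(⅛) = 4761/2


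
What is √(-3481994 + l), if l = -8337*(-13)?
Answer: I*√3373613 ≈ 1836.7*I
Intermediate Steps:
l = 108381
√(-3481994 + l) = √(-3481994 + 108381) = √(-3373613) = I*√3373613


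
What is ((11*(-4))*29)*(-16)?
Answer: 20416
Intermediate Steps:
((11*(-4))*29)*(-16) = -44*29*(-16) = -1276*(-16) = 20416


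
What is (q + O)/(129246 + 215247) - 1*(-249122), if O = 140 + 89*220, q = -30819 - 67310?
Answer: 85820706737/344493 ≈ 2.4912e+5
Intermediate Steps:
q = -98129
O = 19720 (O = 140 + 19580 = 19720)
(q + O)/(129246 + 215247) - 1*(-249122) = (-98129 + 19720)/(129246 + 215247) - 1*(-249122) = -78409/344493 + 249122 = 85820706737/344493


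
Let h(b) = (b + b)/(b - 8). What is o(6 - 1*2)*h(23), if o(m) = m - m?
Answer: 0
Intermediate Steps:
h(b) = 2*b/(-8 + b) (h(b) = (2*b)/(-8 + b) = 2*b/(-8 + b))
o(m) = 0
o(6 - 1*2)*h(23) = 0*(2*23/(-8 + 23)) = 0*(2*23/15) = 0*(2*23*(1/15)) = 0*(46/15) = 0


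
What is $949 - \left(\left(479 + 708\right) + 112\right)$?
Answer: $-350$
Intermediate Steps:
$949 - \left(\left(479 + 708\right) + 112\right) = 949 - \left(1187 + 112\right) = 949 - 1299 = -350$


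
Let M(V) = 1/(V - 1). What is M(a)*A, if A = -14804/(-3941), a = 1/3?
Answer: -22206/3941 ≈ -5.6346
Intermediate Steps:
a = ⅓ ≈ 0.33333
M(V) = 1/(-1 + V)
A = 14804/3941 (A = -14804*(-1/3941) = 14804/3941 ≈ 3.7564)
M(a)*A = (14804/3941)/(-1 + ⅓) = (14804/3941)/(-⅔) = -3/2*14804/3941 = -22206/3941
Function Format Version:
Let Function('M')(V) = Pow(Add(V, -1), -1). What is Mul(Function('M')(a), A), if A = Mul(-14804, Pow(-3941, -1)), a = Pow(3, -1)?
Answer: Rational(-22206, 3941) ≈ -5.6346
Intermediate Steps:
a = Rational(1, 3) ≈ 0.33333
Function('M')(V) = Pow(Add(-1, V), -1)
A = Rational(14804, 3941) (A = Mul(-14804, Rational(-1, 3941)) = Rational(14804, 3941) ≈ 3.7564)
Mul(Function('M')(a), A) = Mul(Pow(Add(-1, Rational(1, 3)), -1), Rational(14804, 3941)) = Mul(Pow(Rational(-2, 3), -1), Rational(14804, 3941)) = Mul(Rational(-3, 2), Rational(14804, 3941)) = Rational(-22206, 3941)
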